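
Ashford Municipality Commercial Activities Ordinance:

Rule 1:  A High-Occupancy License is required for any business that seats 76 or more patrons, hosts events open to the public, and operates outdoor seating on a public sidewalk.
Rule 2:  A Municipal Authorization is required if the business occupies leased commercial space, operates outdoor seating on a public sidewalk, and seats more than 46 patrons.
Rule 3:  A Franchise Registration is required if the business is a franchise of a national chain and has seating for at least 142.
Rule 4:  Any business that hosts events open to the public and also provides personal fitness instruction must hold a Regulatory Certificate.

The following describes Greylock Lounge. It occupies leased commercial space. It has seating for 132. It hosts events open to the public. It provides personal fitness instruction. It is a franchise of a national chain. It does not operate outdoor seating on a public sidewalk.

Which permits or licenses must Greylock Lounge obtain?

Regulatory Certificate

Rule 1: seating 132 ≥ 76; hosts events open to the public; does not operate outdoor seating on a public sidewalk → High-Occupancy License not required.
Rule 2: occupies leased commercial space; does not operate outdoor seating on a public sidewalk; seating 132 > 46 → Municipal Authorization not required.
Rule 3: is a franchise of a national chain; seating 132 < 142 → Franchise Registration not required.
Rule 4: hosts events open to the public; provides personal fitness instruction → Regulatory Certificate required.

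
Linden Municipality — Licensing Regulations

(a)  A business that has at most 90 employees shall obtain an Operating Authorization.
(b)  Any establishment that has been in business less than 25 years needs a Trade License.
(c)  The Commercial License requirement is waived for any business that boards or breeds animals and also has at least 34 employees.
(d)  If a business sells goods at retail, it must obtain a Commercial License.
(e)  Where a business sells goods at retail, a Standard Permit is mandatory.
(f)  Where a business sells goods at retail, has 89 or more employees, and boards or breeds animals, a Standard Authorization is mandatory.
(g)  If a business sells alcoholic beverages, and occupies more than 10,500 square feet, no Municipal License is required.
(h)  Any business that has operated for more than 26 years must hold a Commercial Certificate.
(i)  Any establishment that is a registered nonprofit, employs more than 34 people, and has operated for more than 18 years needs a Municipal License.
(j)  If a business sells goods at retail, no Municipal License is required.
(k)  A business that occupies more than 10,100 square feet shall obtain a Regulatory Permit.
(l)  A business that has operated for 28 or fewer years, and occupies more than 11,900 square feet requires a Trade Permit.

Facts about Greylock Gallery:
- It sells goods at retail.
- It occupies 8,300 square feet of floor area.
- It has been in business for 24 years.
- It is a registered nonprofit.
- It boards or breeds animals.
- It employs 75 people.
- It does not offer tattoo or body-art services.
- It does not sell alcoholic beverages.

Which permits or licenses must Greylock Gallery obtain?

Operating Authorization, Standard Permit, Trade License

(a) employees 75 ≤ 90 → Operating Authorization required.
(b) years in business 24 < 25 → Trade License required.
(c) boards or breeds animals; employees 75 ≥ 34 → exempt from Commercial License.
(d) sells goods at retail → Commercial License required.
(e) sells goods at retail → Standard Permit required.
(f) sells goods at retail; employees 75 < 89; boards or breeds animals → Standard Authorization not required.
(g) does not sell alcoholic beverages; floor area 8,300 square feet ≤ 10,500 square feet → Municipal License exemption does not apply.
(h) years in business 24 ≤ 26 → Commercial Certificate not required.
(i) is a registered nonprofit; employees 75 > 34; years in business 24 > 18 → Municipal License required.
(j) sells goods at retail → exempt from Municipal License.
(k) floor area 8,300 square feet ≤ 10,100 square feet → Regulatory Permit not required.
(l) years in business 24 ≤ 28; floor area 8,300 square feet ≤ 11,900 square feet → Trade Permit not required.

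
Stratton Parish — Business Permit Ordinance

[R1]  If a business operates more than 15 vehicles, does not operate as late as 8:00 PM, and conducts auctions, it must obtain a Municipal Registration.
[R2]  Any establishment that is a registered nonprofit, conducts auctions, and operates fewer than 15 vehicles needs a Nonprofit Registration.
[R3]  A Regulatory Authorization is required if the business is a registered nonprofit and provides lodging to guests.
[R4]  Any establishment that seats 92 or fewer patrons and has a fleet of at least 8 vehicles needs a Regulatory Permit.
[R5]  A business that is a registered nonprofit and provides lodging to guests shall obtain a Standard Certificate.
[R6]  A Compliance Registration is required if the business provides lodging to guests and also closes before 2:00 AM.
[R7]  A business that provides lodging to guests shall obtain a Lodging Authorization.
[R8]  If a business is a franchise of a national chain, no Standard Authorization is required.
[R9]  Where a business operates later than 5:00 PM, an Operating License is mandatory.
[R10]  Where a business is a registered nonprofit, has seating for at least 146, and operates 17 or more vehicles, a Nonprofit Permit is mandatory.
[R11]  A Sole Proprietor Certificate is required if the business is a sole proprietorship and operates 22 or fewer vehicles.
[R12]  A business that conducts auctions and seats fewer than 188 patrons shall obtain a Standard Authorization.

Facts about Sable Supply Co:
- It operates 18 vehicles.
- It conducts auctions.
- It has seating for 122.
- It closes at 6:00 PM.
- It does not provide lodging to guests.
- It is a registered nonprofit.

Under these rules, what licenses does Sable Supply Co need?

[R1] vehicles 18 > 15; closes 6:00 PM, at/before 8:00 PM; conducts auctions → Municipal Registration required.
[R2] is a registered nonprofit; conducts auctions; vehicles 18 ≥ 15 → Nonprofit Registration not required.
[R3] is a registered nonprofit; does not provide lodging to guests → Regulatory Authorization not required.
[R4] seating 122 > 92; vehicles 18 ≥ 8 → Regulatory Permit not required.
[R5] is a registered nonprofit; does not provide lodging to guests → Standard Certificate not required.
[R6] does not provide lodging to guests; closes 6:00 PM, at/before 2:00 AM → Compliance Registration not required.
[R7] does not provide lodging to guests → Lodging Authorization not required.
[R8] is a registered nonprofit (not: is a franchise of a national chain) → Standard Authorization exemption does not apply.
[R9] closes 6:00 PM, after 5:00 PM → Operating License required.
[R10] is a registered nonprofit; seating 122 < 146; vehicles 18 ≥ 17 → Nonprofit Permit not required.
[R11] is a registered nonprofit (not: is a sole proprietorship); vehicles 18 ≤ 22 → Sole Proprietor Certificate not required.
[R12] conducts auctions; seating 122 < 188 → Standard Authorization required.

Municipal Registration, Operating License, Standard Authorization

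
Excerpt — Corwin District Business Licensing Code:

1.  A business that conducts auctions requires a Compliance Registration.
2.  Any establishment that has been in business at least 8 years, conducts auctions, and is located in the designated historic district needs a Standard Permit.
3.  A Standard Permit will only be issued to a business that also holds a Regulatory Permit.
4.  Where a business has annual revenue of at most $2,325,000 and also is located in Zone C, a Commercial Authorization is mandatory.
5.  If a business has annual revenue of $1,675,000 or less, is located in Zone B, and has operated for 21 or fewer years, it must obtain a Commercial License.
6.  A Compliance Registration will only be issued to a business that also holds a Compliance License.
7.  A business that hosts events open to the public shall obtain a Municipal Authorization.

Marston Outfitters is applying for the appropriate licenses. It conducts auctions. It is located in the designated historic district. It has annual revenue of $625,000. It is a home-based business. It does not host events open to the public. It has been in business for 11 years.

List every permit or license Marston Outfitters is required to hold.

1. conducts auctions → Compliance Registration required.
2. years in business 11 ≥ 8; conducts auctions; is located in the designated historic district → Standard Permit required.
3. Standard Permit is required → Regulatory Permit also required.
4. revenue $625,000 ≤ $2,325,000; is located in the designated historic district (not: is located in Zone C) → Commercial Authorization not required.
5. revenue $625,000 ≤ $1,675,000; is located in the designated historic district (not: is located in Zone B); years in business 11 ≤ 21 → Commercial License not required.
6. Compliance Registration is required → Compliance License also required.
7. does not host events open to the public → Municipal Authorization not required.

Compliance License, Compliance Registration, Regulatory Permit, Standard Permit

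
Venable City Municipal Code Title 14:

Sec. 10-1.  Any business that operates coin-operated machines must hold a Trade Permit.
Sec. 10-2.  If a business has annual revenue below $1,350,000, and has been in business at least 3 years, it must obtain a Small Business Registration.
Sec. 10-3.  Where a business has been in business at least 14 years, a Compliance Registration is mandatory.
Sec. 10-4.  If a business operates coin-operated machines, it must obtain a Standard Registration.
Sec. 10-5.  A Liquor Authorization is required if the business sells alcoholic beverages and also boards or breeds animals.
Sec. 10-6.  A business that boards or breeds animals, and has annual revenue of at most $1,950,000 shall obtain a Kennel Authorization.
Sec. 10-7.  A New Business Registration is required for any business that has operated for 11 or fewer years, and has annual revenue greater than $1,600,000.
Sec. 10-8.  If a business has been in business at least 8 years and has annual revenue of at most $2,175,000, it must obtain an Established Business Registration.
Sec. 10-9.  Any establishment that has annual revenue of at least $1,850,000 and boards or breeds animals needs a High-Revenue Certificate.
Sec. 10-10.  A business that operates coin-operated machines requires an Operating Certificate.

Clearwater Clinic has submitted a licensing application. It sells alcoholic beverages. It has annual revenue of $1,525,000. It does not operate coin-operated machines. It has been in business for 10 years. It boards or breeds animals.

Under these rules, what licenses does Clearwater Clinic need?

Established Business Registration, Kennel Authorization, Liquor Authorization

Sec. 10-1. does not operate coin-operated machines → Trade Permit not required.
Sec. 10-2. revenue $1,525,000 ≥ $1,350,000; years in business 10 ≥ 3 → Small Business Registration not required.
Sec. 10-3. years in business 10 < 14 → Compliance Registration not required.
Sec. 10-4. does not operate coin-operated machines → Standard Registration not required.
Sec. 10-5. sells alcoholic beverages; boards or breeds animals → Liquor Authorization required.
Sec. 10-6. boards or breeds animals; revenue $1,525,000 ≤ $1,950,000 → Kennel Authorization required.
Sec. 10-7. years in business 10 ≤ 11; revenue $1,525,000 ≤ $1,600,000 → New Business Registration not required.
Sec. 10-8. years in business 10 ≥ 8; revenue $1,525,000 ≤ $2,175,000 → Established Business Registration required.
Sec. 10-9. revenue $1,525,000 < $1,850,000; boards or breeds animals → High-Revenue Certificate not required.
Sec. 10-10. does not operate coin-operated machines → Operating Certificate not required.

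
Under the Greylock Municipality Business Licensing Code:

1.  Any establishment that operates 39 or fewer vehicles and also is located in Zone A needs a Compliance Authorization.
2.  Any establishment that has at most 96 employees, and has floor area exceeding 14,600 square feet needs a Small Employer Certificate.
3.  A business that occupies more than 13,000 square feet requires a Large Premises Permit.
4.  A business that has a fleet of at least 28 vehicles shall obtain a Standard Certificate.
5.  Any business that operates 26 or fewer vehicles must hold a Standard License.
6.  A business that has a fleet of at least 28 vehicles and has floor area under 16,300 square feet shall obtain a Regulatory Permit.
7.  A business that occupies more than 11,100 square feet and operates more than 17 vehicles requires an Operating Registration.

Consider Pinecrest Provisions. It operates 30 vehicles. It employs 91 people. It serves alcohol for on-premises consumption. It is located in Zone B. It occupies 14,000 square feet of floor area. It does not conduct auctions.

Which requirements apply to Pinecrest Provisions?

1. vehicles 30 ≤ 39; is located in Zone B (not: is located in Zone A) → Compliance Authorization not required.
2. employees 91 ≤ 96; floor area 14,000 square feet ≤ 14,600 square feet → Small Employer Certificate not required.
3. floor area 14,000 square feet > 13,000 square feet → Large Premises Permit required.
4. vehicles 30 ≥ 28 → Standard Certificate required.
5. vehicles 30 > 26 → Standard License not required.
6. vehicles 30 ≥ 28; floor area 14,000 square feet < 16,300 square feet → Regulatory Permit required.
7. floor area 14,000 square feet > 11,100 square feet; vehicles 30 > 17 → Operating Registration required.

Large Premises Permit, Operating Registration, Regulatory Permit, Standard Certificate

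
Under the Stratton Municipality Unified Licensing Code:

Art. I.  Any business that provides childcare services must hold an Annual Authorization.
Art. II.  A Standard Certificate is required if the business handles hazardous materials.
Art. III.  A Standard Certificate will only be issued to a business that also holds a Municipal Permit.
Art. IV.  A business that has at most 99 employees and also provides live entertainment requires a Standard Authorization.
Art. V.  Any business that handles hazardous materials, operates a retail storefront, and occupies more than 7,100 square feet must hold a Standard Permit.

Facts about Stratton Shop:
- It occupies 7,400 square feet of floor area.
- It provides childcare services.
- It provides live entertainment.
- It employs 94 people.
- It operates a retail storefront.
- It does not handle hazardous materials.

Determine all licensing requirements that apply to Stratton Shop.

Art. I. provides childcare services → Annual Authorization required.
Art. II. does not handle hazardous materials → Standard Certificate not required.
Art. III. Standard Certificate is not required → no effect.
Art. IV. employees 94 ≤ 99; provides live entertainment → Standard Authorization required.
Art. V. does not handle hazardous materials; operates a retail storefront; floor area 7,400 square feet > 7,100 square feet → Standard Permit not required.

Annual Authorization, Standard Authorization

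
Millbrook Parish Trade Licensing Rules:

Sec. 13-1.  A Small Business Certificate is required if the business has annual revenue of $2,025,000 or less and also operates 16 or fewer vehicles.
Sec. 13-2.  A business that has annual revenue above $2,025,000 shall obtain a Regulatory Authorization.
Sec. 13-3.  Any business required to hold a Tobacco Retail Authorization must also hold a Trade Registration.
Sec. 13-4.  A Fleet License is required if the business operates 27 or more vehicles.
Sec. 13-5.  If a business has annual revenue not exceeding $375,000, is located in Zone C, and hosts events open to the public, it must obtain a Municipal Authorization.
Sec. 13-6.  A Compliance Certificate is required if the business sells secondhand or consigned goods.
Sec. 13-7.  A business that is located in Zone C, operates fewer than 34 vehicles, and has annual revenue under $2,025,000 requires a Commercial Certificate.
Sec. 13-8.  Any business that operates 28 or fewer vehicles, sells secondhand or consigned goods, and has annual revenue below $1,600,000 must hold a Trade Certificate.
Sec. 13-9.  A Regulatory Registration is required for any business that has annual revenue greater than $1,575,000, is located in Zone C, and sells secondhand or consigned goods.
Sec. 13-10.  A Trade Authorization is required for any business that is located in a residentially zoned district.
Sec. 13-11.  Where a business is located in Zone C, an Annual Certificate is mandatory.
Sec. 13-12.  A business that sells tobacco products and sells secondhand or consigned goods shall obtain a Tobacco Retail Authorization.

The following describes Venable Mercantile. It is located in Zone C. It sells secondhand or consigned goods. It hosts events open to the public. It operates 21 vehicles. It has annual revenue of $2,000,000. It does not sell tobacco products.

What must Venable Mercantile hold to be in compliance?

Sec. 13-1. revenue $2,000,000 ≤ $2,025,000; vehicles 21 > 16 → Small Business Certificate not required.
Sec. 13-2. revenue $2,000,000 ≤ $2,025,000 → Regulatory Authorization not required.
Sec. 13-3. Tobacco Retail Authorization is not required → no effect.
Sec. 13-4. vehicles 21 < 27 → Fleet License not required.
Sec. 13-5. revenue $2,000,000 > $375,000; is located in Zone C; hosts events open to the public → Municipal Authorization not required.
Sec. 13-6. sells secondhand or consigned goods → Compliance Certificate required.
Sec. 13-7. is located in Zone C; vehicles 21 < 34; revenue $2,000,000 < $2,025,000 → Commercial Certificate required.
Sec. 13-8. vehicles 21 ≤ 28; sells secondhand or consigned goods; revenue $2,000,000 ≥ $1,600,000 → Trade Certificate not required.
Sec. 13-9. revenue $2,000,000 > $1,575,000; is located in Zone C; sells secondhand or consigned goods → Regulatory Registration required.
Sec. 13-10. is located in Zone C (not: is located in a residentially zoned district) → Trade Authorization not required.
Sec. 13-11. is located in Zone C → Annual Certificate required.
Sec. 13-12. does not sell tobacco products; sells secondhand or consigned goods → Tobacco Retail Authorization not required.

Annual Certificate, Commercial Certificate, Compliance Certificate, Regulatory Registration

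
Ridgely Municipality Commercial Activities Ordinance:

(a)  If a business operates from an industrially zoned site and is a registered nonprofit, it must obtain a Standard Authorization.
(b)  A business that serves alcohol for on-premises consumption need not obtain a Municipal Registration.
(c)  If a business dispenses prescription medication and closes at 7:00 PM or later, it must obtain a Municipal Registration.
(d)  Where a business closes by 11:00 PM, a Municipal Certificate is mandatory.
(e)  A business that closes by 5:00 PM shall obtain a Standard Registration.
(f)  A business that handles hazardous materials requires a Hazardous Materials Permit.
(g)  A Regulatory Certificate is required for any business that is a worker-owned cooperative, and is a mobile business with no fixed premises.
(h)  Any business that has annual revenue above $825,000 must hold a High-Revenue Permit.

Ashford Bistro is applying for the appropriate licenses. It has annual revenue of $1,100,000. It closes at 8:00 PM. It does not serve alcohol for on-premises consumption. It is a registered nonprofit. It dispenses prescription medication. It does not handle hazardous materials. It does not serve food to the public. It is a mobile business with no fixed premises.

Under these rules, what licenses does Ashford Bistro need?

High-Revenue Permit, Municipal Certificate, Municipal Registration

(a) is a mobile business with no fixed premises (not: operates from an industrially zoned site); is a registered nonprofit → Standard Authorization not required.
(b) does not serve alcohol for on-premises consumption → Municipal Registration exemption does not apply.
(c) dispenses prescription medication; closes 8:00 PM, after 7:00 PM → Municipal Registration required.
(d) closes 8:00 PM, at/before 11:00 PM → Municipal Certificate required.
(e) closes 8:00 PM, after 5:00 PM → Standard Registration not required.
(f) does not handle hazardous materials → Hazardous Materials Permit not required.
(g) is a registered nonprofit (not: is a worker-owned cooperative); is a mobile business with no fixed premises → Regulatory Certificate not required.
(h) revenue $1,100,000 > $825,000 → High-Revenue Permit required.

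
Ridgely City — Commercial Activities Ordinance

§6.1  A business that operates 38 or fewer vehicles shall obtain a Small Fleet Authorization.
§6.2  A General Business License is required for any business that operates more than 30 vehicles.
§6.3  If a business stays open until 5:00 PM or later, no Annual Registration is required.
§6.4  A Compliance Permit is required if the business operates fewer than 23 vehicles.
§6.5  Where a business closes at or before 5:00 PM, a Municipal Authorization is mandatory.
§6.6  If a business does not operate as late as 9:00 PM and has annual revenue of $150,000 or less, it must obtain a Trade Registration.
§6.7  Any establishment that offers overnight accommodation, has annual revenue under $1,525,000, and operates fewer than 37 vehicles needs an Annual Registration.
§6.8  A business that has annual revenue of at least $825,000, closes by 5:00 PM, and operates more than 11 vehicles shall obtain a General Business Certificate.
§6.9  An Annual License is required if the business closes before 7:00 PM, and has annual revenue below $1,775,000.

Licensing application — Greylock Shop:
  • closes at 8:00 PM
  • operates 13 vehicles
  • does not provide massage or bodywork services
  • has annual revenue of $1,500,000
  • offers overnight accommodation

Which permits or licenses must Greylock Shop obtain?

Compliance Permit, Small Fleet Authorization

§6.1 vehicles 13 ≤ 38 → Small Fleet Authorization required.
§6.2 vehicles 13 ≤ 30 → General Business License not required.
§6.3 closes 8:00 PM, after 5:00 PM → exempt from Annual Registration.
§6.4 vehicles 13 < 23 → Compliance Permit required.
§6.5 closes 8:00 PM, after 5:00 PM → Municipal Authorization not required.
§6.6 closes 8:00 PM, at/before 9:00 PM; revenue $1,500,000 > $150,000 → Trade Registration not required.
§6.7 offers overnight accommodation; revenue $1,500,000 < $1,525,000; vehicles 13 < 37 → Annual Registration required.
§6.8 revenue $1,500,000 ≥ $825,000; closes 8:00 PM, after 5:00 PM; vehicles 13 > 11 → General Business Certificate not required.
§6.9 closes 8:00 PM, after 7:00 PM; revenue $1,500,000 < $1,775,000 → Annual License not required.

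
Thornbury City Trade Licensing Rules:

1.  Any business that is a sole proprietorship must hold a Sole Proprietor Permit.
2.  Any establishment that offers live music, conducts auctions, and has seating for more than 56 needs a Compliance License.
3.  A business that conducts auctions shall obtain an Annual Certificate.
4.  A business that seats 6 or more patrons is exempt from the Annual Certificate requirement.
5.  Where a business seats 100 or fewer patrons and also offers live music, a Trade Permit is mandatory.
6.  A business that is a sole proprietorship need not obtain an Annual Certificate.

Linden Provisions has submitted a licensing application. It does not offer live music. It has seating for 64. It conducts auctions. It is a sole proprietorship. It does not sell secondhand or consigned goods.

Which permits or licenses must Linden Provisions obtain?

Sole Proprietor Permit

1. is a sole proprietorship → Sole Proprietor Permit required.
2. does not offer live music; conducts auctions; seating 64 > 56 → Compliance License not required.
3. conducts auctions → Annual Certificate required.
4. seating 64 ≥ 6 → exempt from Annual Certificate.
5. seating 64 ≤ 100; does not offer live music → Trade Permit not required.
6. is a sole proprietorship → exempt from Annual Certificate.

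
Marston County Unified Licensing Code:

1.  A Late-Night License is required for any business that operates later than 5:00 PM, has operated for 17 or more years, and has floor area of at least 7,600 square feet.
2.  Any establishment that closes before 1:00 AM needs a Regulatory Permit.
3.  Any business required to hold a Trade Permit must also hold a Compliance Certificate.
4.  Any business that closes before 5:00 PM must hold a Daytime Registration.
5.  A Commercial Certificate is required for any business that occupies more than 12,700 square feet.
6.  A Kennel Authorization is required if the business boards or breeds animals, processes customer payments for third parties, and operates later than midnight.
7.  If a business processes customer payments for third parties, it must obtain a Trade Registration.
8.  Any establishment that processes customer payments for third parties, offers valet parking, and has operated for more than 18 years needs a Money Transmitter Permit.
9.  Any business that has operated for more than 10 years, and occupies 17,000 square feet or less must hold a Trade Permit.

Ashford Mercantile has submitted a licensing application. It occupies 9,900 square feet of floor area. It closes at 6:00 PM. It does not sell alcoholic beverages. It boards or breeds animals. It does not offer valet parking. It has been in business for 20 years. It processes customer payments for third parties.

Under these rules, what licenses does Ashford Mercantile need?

Compliance Certificate, Late-Night License, Regulatory Permit, Trade Permit, Trade Registration

1. closes 6:00 PM, after 5:00 PM; years in business 20 ≥ 17; floor area 9,900 square feet ≥ 7,600 square feet → Late-Night License required.
2. closes 6:00 PM, at/before 1:00 AM → Regulatory Permit required.
3. Trade Permit is required → Compliance Certificate also required.
4. closes 6:00 PM, after 5:00 PM → Daytime Registration not required.
5. floor area 9,900 square feet ≤ 12,700 square feet → Commercial Certificate not required.
6. boards or breeds animals; processes customer payments for third parties; closes 6:00 PM, at/before midnight → Kennel Authorization not required.
7. processes customer payments for third parties → Trade Registration required.
8. processes customer payments for third parties; does not offer valet parking; years in business 20 > 18 → Money Transmitter Permit not required.
9. years in business 20 > 10; floor area 9,900 square feet ≤ 17,000 square feet → Trade Permit required.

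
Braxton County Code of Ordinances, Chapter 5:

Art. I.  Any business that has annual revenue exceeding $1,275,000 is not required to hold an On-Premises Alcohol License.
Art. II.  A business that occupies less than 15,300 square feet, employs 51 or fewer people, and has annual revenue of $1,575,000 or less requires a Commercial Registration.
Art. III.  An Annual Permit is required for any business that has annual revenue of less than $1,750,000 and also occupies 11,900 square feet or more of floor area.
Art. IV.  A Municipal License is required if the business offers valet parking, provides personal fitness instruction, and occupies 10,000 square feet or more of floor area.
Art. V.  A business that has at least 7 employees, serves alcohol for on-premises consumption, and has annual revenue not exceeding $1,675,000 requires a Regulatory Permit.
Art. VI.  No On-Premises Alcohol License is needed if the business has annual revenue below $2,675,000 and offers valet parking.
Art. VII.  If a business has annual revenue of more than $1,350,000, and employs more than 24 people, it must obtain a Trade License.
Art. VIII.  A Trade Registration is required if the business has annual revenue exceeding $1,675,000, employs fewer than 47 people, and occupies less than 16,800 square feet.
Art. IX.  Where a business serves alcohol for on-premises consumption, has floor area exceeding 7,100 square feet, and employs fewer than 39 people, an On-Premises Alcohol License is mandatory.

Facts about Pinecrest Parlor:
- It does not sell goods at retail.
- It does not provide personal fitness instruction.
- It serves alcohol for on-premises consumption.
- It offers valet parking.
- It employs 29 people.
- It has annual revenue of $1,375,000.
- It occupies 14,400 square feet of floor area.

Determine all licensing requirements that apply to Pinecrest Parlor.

Art. I. revenue $1,375,000 > $1,275,000 → exempt from On-Premises Alcohol License.
Art. II. floor area 14,400 square feet < 15,300 square feet; employees 29 ≤ 51; revenue $1,375,000 ≤ $1,575,000 → Commercial Registration required.
Art. III. revenue $1,375,000 < $1,750,000; floor area 14,400 square feet ≥ 11,900 square feet → Annual Permit required.
Art. IV. offers valet parking; does not provide personal fitness instruction; floor area 14,400 square feet ≥ 10,000 square feet → Municipal License not required.
Art. V. employees 29 ≥ 7; serves alcohol for on-premises consumption; revenue $1,375,000 ≤ $1,675,000 → Regulatory Permit required.
Art. VI. revenue $1,375,000 < $2,675,000; offers valet parking → exempt from On-Premises Alcohol License.
Art. VII. revenue $1,375,000 > $1,350,000; employees 29 > 24 → Trade License required.
Art. VIII. revenue $1,375,000 ≤ $1,675,000; employees 29 < 47; floor area 14,400 square feet < 16,800 square feet → Trade Registration not required.
Art. IX. serves alcohol for on-premises consumption; floor area 14,400 square feet > 7,100 square feet; employees 29 < 39 → On-Premises Alcohol License required.

Annual Permit, Commercial Registration, Regulatory Permit, Trade License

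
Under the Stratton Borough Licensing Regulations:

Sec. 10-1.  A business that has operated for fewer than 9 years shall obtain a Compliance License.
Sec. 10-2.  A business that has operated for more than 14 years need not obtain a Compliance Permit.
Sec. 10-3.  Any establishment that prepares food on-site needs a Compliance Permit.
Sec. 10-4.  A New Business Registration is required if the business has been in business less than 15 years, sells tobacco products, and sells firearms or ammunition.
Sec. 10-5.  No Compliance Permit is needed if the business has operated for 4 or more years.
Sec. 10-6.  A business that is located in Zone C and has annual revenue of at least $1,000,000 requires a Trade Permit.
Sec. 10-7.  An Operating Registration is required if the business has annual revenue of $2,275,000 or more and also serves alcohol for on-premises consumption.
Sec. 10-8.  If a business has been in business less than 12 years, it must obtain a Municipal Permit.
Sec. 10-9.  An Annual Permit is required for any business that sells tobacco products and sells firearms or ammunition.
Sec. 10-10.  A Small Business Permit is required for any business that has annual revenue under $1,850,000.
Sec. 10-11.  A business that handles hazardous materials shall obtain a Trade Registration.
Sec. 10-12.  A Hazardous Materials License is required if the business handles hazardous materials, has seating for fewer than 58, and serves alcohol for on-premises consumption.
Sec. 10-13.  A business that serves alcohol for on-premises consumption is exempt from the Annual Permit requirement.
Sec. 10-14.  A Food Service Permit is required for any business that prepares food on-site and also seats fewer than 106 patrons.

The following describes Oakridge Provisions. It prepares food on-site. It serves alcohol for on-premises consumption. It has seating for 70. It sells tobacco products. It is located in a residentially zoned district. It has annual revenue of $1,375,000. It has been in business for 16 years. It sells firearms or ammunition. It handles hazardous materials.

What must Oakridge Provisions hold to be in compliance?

Sec. 10-1. years in business 16 ≥ 9 → Compliance License not required.
Sec. 10-2. years in business 16 > 14 → exempt from Compliance Permit.
Sec. 10-3. prepares food on-site → Compliance Permit required.
Sec. 10-4. years in business 16 ≥ 15; sells tobacco products; sells firearms or ammunition → New Business Registration not required.
Sec. 10-5. years in business 16 ≥ 4 → exempt from Compliance Permit.
Sec. 10-6. is located in a residentially zoned district (not: is located in Zone C); revenue $1,375,000 ≥ $1,000,000 → Trade Permit not required.
Sec. 10-7. revenue $1,375,000 < $2,275,000; serves alcohol for on-premises consumption → Operating Registration not required.
Sec. 10-8. years in business 16 ≥ 12 → Municipal Permit not required.
Sec. 10-9. sells tobacco products; sells firearms or ammunition → Annual Permit required.
Sec. 10-10. revenue $1,375,000 < $1,850,000 → Small Business Permit required.
Sec. 10-11. handles hazardous materials → Trade Registration required.
Sec. 10-12. handles hazardous materials; seating 70 ≥ 58; serves alcohol for on-premises consumption → Hazardous Materials License not required.
Sec. 10-13. serves alcohol for on-premises consumption → exempt from Annual Permit.
Sec. 10-14. prepares food on-site; seating 70 < 106 → Food Service Permit required.

Food Service Permit, Small Business Permit, Trade Registration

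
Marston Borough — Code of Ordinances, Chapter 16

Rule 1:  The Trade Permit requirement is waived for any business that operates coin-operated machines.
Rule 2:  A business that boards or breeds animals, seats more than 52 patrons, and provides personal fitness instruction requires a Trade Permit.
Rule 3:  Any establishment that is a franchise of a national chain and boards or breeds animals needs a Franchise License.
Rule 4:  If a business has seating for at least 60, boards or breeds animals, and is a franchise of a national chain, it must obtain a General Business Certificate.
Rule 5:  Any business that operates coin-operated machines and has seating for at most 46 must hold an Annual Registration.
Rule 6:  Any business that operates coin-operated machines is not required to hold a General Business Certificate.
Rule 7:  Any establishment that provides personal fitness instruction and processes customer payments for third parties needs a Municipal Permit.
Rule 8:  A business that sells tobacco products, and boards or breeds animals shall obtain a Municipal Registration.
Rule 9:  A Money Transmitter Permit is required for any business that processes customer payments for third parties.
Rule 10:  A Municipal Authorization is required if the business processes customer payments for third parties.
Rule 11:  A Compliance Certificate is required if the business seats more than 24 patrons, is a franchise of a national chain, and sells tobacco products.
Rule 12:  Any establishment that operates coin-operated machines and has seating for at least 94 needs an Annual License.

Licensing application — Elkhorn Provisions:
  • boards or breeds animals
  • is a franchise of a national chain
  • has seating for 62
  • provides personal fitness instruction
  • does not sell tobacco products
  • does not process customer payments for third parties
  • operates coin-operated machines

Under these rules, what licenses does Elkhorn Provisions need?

Rule 1: operates coin-operated machines → exempt from Trade Permit.
Rule 2: boards or breeds animals; seating 62 > 52; provides personal fitness instruction → Trade Permit required.
Rule 3: is a franchise of a national chain; boards or breeds animals → Franchise License required.
Rule 4: seating 62 ≥ 60; boards or breeds animals; is a franchise of a national chain → General Business Certificate required.
Rule 5: operates coin-operated machines; seating 62 > 46 → Annual Registration not required.
Rule 6: operates coin-operated machines → exempt from General Business Certificate.
Rule 7: provides personal fitness instruction; does not process customer payments for third parties → Municipal Permit not required.
Rule 8: does not sell tobacco products; boards or breeds animals → Municipal Registration not required.
Rule 9: does not process customer payments for third parties → Money Transmitter Permit not required.
Rule 10: does not process customer payments for third parties → Municipal Authorization not required.
Rule 11: seating 62 > 24; is a franchise of a national chain; does not sell tobacco products → Compliance Certificate not required.
Rule 12: operates coin-operated machines; seating 62 < 94 → Annual License not required.

Franchise License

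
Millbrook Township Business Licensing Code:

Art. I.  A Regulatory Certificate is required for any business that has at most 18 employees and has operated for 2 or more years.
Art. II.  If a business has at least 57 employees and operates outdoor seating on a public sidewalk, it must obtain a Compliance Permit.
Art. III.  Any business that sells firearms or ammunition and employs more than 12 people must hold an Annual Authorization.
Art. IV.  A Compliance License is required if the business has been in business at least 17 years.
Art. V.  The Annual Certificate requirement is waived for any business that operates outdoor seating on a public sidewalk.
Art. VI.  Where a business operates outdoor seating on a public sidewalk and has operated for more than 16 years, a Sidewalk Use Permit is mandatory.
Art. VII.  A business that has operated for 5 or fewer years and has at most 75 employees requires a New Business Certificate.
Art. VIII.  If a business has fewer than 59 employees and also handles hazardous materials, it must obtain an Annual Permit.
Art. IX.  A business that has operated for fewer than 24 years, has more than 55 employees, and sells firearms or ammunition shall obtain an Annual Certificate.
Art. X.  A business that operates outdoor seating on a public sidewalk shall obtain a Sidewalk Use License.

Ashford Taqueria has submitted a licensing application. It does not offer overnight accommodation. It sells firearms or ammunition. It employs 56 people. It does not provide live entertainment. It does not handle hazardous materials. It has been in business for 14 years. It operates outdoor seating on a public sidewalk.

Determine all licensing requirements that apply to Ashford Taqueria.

Art. I. employees 56 > 18; years in business 14 ≥ 2 → Regulatory Certificate not required.
Art. II. employees 56 < 57; operates outdoor seating on a public sidewalk → Compliance Permit not required.
Art. III. sells firearms or ammunition; employees 56 > 12 → Annual Authorization required.
Art. IV. years in business 14 < 17 → Compliance License not required.
Art. V. operates outdoor seating on a public sidewalk → exempt from Annual Certificate.
Art. VI. operates outdoor seating on a public sidewalk; years in business 14 ≤ 16 → Sidewalk Use Permit not required.
Art. VII. years in business 14 > 5; employees 56 ≤ 75 → New Business Certificate not required.
Art. VIII. employees 56 < 59; does not handle hazardous materials → Annual Permit not required.
Art. IX. years in business 14 < 24; employees 56 > 55; sells firearms or ammunition → Annual Certificate required.
Art. X. operates outdoor seating on a public sidewalk → Sidewalk Use License required.

Annual Authorization, Sidewalk Use License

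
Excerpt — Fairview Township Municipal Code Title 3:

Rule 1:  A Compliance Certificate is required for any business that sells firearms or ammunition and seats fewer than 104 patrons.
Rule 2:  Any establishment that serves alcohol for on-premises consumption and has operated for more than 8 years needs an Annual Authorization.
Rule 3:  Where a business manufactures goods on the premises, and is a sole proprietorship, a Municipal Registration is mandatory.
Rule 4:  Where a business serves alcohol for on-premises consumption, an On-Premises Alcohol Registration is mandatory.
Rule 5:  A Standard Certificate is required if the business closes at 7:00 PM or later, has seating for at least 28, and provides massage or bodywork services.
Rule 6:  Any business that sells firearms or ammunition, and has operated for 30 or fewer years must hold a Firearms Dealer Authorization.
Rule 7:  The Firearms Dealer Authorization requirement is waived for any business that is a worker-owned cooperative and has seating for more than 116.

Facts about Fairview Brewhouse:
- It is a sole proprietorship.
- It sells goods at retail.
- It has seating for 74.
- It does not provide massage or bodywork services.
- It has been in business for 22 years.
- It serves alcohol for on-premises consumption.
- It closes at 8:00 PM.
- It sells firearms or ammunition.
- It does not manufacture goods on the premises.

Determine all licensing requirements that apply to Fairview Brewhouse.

Rule 1: sells firearms or ammunition; seating 74 < 104 → Compliance Certificate required.
Rule 2: serves alcohol for on-premises consumption; years in business 22 > 8 → Annual Authorization required.
Rule 3: does not manufacture goods on the premises; is a sole proprietorship → Municipal Registration not required.
Rule 4: serves alcohol for on-premises consumption → On-Premises Alcohol Registration required.
Rule 5: closes 8:00 PM, after 7:00 PM; seating 74 ≥ 28; does not provide massage or bodywork services → Standard Certificate not required.
Rule 6: sells firearms or ammunition; years in business 22 ≤ 30 → Firearms Dealer Authorization required.
Rule 7: is a sole proprietorship (not: is a worker-owned cooperative); seating 74 ≤ 116 → Firearms Dealer Authorization exemption does not apply.

Annual Authorization, Compliance Certificate, Firearms Dealer Authorization, On-Premises Alcohol Registration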